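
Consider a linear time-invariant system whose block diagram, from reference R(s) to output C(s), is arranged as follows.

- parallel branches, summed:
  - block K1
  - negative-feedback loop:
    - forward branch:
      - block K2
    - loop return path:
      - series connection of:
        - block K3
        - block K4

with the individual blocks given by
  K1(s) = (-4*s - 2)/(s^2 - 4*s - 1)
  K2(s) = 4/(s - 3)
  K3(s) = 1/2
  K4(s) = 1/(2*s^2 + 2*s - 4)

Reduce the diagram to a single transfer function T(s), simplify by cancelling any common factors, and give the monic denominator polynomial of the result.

(1) reduce the series chain K3, K4 gives 1/(4*s^2 + 4*s - 8)
(2) collapse the loop (K2 forward, (K3*K4) return) gives (4*s^2 + 4*s - 8)/(s^3 - 2*s^2 - 5*s + 7)
(3) add K1, [K2/(1+K2*(K3*K4))] (parallel) gives (-6*s^3 - 4*s^2 + 10*s - 6)/(s^5 - 6*s^4 + 2*s^3 + 29*s^2 - 23*s - 7)
That last expression is T(s), already simplified, and its denominator is already monic.

Final answer: s^5 - 6*s^4 + 2*s^3 + 29*s^2 - 23*s - 7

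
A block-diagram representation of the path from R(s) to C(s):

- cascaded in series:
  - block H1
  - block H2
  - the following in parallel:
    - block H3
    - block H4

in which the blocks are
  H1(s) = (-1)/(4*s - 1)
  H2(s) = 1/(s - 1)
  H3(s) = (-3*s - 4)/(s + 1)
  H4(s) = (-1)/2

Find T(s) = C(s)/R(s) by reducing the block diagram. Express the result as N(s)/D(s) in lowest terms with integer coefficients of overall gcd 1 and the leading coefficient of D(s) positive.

Step 1: parallel reduction of H3, H4, giving (-7*s - 9)/(2*s + 2)
Step 2: cascade H1, H2, (H3+H4), which is the overall transfer function T(s) = C(s)/R(s) in lowest terms

Final answer: (7*s + 9)/(8*s^3 - 2*s^2 - 8*s + 2)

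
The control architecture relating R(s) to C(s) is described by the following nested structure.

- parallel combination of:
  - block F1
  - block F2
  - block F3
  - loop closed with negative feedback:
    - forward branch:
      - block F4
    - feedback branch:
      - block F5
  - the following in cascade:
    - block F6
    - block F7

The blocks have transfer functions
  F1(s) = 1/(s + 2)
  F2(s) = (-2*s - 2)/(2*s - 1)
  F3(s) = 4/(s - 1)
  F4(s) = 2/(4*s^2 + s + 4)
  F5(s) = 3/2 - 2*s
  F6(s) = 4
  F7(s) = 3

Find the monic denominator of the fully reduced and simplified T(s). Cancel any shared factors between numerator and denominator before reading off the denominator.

First reduce the diagram to T(s).

Step 1. apply the feedback formula to F4, F5: 2/(4*s^2 - 3*s + 7)
Step 2. cascade F6, F7: 12
Step 3. add F1, F2, F3, [F4/(1+F4*F5)], (F6*F7) (parallel): (88*s^5 + 6*s^4 - 92*s^3 + 359*s^2 - 416*s + 151)/(8*s^5 - 2*s^4 - 9*s^3 + 30*s^2 - 41*s + 14)
That last expression is T(s), already simplified. Scaling its denominator by 1/8 (the reciprocal of the leading coefficient) yields the monic denominator.

Answer: s^5 - s^4/4 - 9*s^3/8 + 15*s^2/4 - 41*s/8 + 7/4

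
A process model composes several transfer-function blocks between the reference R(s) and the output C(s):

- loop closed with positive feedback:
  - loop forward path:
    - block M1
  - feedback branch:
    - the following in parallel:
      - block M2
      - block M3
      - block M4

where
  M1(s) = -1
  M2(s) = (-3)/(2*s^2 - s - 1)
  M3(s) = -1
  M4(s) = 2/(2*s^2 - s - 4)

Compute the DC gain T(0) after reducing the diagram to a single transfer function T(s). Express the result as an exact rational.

Step 1: add M2, M3, M4 (parallel), giving (-4*s^4 + 4*s^3 + 7*s^2 - 4*s + 6)/(4*s^4 - 4*s^3 - 9*s^2 + 5*s + 4)
Step 2: close the feedback loop around M1, (M2+M3+M4), giving (4*s^4 - 4*s^3 - 9*s^2 + 5*s + 4)/(2*s^2 - s - 10)
That last expression is T(s); at s = 0 only the constant terms survive, so T(0) = 4/(-10) = -2/5.

Hence the answer: -2/5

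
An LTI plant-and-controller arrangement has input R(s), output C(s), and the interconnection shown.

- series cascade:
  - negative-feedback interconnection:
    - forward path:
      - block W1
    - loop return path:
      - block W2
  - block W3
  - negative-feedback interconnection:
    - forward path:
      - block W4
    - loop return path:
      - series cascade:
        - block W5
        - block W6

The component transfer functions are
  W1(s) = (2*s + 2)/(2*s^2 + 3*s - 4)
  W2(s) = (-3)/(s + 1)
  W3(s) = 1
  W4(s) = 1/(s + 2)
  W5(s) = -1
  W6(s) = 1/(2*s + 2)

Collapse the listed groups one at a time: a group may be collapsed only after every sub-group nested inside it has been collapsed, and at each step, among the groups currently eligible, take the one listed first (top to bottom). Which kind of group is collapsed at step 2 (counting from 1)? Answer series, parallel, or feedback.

Step 1 - apply the feedback formula to W1, W2
Step 2 - combine W5, W6 in series
Step 3 - close the feedback loop around W4, (W5*W6)
Step 4 - multiply [W1/(1+W1*W2)], W3, [W4/(1+W4*(W5*W6))] (series)
At step 2 the group reduced is series.

Final answer: series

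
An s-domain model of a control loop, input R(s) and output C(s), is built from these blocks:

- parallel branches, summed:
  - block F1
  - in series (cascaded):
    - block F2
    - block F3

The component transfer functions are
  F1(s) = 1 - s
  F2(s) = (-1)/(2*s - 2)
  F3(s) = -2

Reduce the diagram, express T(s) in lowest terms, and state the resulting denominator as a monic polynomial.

Step 1. series reduction of F2, F3, giving 1/(s - 1)
Step 2. reduce the parallel group F1, (F2*F3), giving (-s^2 + 2*s)/(s - 1)
Step 2 gives the fully reduced T(s), with no common factor left to cancel. The denominator is already monic (leading coefficient 1).

Answer: s - 1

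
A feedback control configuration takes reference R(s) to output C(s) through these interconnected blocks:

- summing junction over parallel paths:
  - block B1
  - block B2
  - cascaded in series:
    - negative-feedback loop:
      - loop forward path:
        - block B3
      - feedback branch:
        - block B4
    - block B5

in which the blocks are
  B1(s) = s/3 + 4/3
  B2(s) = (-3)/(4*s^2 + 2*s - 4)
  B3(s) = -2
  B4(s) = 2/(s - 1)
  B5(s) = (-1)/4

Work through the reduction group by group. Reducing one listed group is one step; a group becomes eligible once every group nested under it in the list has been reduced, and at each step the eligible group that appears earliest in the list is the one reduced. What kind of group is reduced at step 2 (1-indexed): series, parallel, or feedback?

(1) apply the feedback formula to B3, B4
(2) reduce the series chain [B3/(1+B3*B4)], B5
(3) reduce the parallel group B1, B2, ([B3/(1+B3*B4)]*B5)
Step 2: series.

Hence the answer: series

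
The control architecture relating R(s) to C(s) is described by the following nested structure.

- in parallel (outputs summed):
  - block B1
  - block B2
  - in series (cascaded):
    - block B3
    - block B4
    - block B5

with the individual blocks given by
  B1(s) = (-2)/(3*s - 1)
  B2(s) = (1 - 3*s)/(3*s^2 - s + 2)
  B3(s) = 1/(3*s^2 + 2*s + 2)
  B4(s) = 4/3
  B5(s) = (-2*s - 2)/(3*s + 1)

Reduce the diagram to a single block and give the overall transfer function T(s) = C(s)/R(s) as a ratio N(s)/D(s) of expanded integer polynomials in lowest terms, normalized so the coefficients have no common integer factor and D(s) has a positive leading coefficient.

[1] reduce the series chain B3, B4, B5, giving (-8*s - 8)/(27*s^3 + 27*s^2 + 24*s + 6)
[2] add B1, B2, (B3*B4*B5) (parallel): this yields T(s), and no further normalization is needed

Hence the answer: (-405*s^5 - 261*s^4 - 303*s^3 - 41*s^2 - 112*s - 14)/(243*s^6 + 81*s^5 + 243*s^4 + 45*s^3 + 78*s^2 - 6*s - 12)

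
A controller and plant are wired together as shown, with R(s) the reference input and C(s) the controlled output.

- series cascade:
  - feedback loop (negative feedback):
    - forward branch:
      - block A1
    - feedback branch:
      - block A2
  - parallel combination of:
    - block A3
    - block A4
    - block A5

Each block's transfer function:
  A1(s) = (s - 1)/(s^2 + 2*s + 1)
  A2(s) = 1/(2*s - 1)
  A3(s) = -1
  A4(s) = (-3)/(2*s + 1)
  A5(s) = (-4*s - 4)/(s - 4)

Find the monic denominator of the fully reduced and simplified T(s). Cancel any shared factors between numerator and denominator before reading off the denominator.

Reducing step by step:

Step 1 - feedback reduction of A1, A2, giving (2*s^2 - 3*s + 1)/(2*s^3 + 3*s^2 + s - 2)
Step 2 - parallel reduction of A3, A4, A5, giving (-10*s^2 - 8*s + 12)/(2*s^2 - 7*s - 4)
Step 3 - multiply [A1/(1+A1*A2)], (A3+A4+A5) (series), giving (-20*s^4 + 14*s^3 + 38*s^2 - 44*s + 12)/(4*s^5 - 8*s^4 - 27*s^3 - 23*s^2 + 10*s + 8)
That last expression is T(s), already simplified. Scaling its denominator by 1/4 (the reciprocal of the leading coefficient) yields the monic denominator.

Answer: s^5 - 2*s^4 - 27*s^3/4 - 23*s^2/4 + 5*s/2 + 2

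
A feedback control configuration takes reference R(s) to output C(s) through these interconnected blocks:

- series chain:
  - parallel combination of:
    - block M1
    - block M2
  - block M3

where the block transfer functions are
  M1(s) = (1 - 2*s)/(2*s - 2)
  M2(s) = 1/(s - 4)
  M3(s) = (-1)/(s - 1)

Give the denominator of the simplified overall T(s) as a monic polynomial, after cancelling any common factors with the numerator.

Step 1. reduce the parallel group M1, M2; result (-2*s^2 + 11*s - 6)/(2*s^2 - 10*s + 8)
Step 2. reduce the series chain (M1+M2), M3; result (2*s^2 - 11*s + 6)/(2*s^3 - 12*s^2 + 18*s - 8)
T(s) is the step-2 result (common factors already cancelled). Leading coefficient of the denominator: 2. Divide through by 2 for the monic polynomial.

Therefore the answer is s^3 - 6*s^2 + 9*s - 4.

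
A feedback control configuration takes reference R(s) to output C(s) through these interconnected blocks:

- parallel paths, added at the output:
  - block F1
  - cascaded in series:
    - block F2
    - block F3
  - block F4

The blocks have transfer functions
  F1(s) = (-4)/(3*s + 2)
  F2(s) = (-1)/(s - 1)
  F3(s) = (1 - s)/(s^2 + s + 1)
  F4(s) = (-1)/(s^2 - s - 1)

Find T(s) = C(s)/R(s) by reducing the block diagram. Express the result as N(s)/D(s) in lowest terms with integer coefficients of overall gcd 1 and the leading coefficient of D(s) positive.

Answer: (-4*s^4 - 2*s^2 - 2*s)/(3*s^5 + 2*s^4 - 3*s^3 - 8*s^2 - 7*s - 2)

Working:
(1) combine F2, F3 in series: 1/(s^2 + s + 1)
(2) combine F1, (F2*F3), F4 in parallel: this yields T(s), and no further normalization is needed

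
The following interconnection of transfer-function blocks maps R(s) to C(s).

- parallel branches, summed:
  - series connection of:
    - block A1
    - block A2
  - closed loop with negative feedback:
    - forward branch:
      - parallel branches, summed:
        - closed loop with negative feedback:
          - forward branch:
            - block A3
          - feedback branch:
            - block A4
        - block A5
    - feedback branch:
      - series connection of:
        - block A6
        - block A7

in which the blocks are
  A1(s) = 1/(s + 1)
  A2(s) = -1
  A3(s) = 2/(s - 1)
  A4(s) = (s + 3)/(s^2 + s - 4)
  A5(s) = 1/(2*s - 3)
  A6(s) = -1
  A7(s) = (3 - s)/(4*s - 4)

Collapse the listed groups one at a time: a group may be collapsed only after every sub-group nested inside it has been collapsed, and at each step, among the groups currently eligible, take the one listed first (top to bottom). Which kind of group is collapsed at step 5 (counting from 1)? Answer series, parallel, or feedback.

[1] cascade A1, A2
[2] reduce the feedback loop with forward A3 and return A4
[3] combine [A3/(1+A3*A4)], A5 in parallel
[4] reduce the series chain A6, A7
[5] collapse the loop (([A3/(1+A3*A4)]+A5) forward, (A6*A7) return)
[6] add (A1*A2), [([A3/(1+A3*A4)]+A5)/(1+([A3/(1+A3*A4)]+A5)*(A6*A7))] (parallel)
The group at step 5 is a feedback group.

Final answer: feedback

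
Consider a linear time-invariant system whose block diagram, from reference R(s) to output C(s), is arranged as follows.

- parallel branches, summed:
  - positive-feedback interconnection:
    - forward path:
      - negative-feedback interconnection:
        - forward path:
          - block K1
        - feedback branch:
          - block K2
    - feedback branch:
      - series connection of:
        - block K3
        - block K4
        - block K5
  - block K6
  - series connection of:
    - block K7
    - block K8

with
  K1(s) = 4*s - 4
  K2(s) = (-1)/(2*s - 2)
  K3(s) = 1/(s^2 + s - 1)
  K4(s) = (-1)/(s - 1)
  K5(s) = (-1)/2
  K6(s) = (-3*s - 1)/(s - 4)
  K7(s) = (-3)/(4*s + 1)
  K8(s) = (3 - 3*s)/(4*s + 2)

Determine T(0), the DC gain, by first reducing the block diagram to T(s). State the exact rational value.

Answer: -33/4

Working:
Step 1 - apply the feedback formula to K1, K2 = 4 - 4*s
Step 2 - reduce the series chain K3, K4, K5 = 1/(2*s^3 - 4*s + 2)
Step 3 - close the feedback loop around [K1/(1+K1*K2)], (K3*K4*K5) = (-4*s^3 + 8*s - 4)/(s^2 + s + 1)
Step 4 - series reduction of K7, K8 = (9*s - 9)/(16*s^2 + 12*s + 2)
Step 5 - reduce the parallel group [[K1/(1+K1*K2)]/(1-[K1/(1+K1*K2)]*(K3*K4*K5))], K6, (K7*K8) = (-64*s^6 + 160*s^5 + 221*s^4 - 602*s^3 - 232*s^2 + 91*s + 66)/(16*s^5 - 36*s^4 - 82*s^3 - 106*s^2 - 54*s - 8)
Step 5 gives the overall T(s). Then T(0) = 66/(-8) = -33/4.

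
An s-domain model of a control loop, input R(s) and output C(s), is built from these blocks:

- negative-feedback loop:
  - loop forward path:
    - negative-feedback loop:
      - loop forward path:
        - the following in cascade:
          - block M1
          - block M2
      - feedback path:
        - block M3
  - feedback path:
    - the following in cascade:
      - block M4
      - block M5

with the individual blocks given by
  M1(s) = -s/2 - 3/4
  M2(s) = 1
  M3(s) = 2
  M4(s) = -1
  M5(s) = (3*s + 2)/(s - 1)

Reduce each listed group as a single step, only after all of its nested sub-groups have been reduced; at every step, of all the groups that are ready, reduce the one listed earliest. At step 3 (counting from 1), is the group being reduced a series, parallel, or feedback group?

1. cascade M1, M2
2. feedback reduction of (M1*M2), M3
3. reduce the series chain M4, M5
4. collapse the loop ([(M1*M2)/(1+(M1*M2)*M3)] forward, (M4*M5) return)
The group at step 3 is a series group.

Hence the answer: series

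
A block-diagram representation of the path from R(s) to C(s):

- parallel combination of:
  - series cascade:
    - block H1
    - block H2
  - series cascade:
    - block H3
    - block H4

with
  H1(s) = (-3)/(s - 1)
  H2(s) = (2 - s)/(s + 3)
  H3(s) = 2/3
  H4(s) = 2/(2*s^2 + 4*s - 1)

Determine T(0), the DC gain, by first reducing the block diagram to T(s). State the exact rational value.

Step 1. cascade H1, H2 = (3*s - 6)/(s^2 + 2*s - 3)
Step 2. series reduction of H3, H4 = 4/(6*s^2 + 12*s - 3)
Step 3. parallel reduction of (H1*H2), (H3*H4) = (18*s^3 + 4*s^2 - 73*s + 6)/(6*s^4 + 24*s^3 + 3*s^2 - 42*s + 9)
Step 3 gives the overall T(s). Then T(0) = 6/9 = 2/3.

Answer: 2/3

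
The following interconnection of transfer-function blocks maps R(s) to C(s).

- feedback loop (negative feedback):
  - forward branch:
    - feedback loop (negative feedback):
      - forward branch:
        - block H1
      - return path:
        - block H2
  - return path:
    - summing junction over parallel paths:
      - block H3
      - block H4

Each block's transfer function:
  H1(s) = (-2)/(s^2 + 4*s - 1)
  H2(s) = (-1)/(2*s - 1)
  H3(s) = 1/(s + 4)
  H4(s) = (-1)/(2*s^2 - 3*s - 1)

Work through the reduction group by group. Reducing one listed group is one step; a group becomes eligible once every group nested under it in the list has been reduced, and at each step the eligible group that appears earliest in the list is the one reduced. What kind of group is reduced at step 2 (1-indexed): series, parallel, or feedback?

Step 1: reduce the feedback loop with forward H1 and return H2
Step 2: add H3, H4 (parallel)
Step 3: apply the feedback formula to [H1/(1+H1*H2)], (H3+H4)
The group at step 2 is a parallel group.

Final answer: parallel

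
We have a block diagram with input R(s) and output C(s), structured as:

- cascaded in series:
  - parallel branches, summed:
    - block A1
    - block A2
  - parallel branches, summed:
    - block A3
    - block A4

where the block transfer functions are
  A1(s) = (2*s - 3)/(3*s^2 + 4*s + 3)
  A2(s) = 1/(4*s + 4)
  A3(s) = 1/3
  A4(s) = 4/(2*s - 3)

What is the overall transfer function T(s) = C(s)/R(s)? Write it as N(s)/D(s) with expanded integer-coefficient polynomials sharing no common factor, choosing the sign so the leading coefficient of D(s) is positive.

Step 1 - combine A1, A2 in parallel; result (11*s^2 - 9)/(12*s^3 + 28*s^2 + 28*s + 12)
Step 2 - parallel reduction of A3, A4; result (2*s + 9)/(6*s - 9)
Step 3 - cascade (A1+A2), (A3+A4), which is the overall transfer function T(s) = C(s)/R(s) in lowest terms

Hence the answer: (22*s^3 + 99*s^2 - 18*s - 81)/(72*s^4 + 60*s^3 - 84*s^2 - 180*s - 108)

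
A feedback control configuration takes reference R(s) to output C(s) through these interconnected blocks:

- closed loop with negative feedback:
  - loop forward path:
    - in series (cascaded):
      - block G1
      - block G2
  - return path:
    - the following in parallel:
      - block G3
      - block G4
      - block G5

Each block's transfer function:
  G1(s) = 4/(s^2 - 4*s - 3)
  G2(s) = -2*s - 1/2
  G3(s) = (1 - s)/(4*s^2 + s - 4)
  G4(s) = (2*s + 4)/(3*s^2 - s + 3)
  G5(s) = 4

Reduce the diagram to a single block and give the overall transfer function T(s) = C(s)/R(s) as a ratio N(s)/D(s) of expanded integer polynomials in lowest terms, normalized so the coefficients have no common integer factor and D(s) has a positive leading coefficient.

1. multiply G1, G2 (series): (-8*s - 2)/(s^2 - 4*s - 3)
2. combine G3, G4, G5 in parallel: (48*s^4 + s^3 + 18*s^2 + 20*s - 61)/(12*s^4 - s^3 - s^2 + 7*s - 12)
3. feedback reduction of (G1*G2), (G3+G4+G5), which is the overall transfer function T(s) = C(s)/R(s) in lowest terms

Answer: (-96*s^5 - 16*s^4 + 10*s^3 - 54*s^2 + 82*s + 24)/(12*s^6 - 433*s^5 - 137*s^4 - 132*s^3 - 233*s^2 + 475*s + 158)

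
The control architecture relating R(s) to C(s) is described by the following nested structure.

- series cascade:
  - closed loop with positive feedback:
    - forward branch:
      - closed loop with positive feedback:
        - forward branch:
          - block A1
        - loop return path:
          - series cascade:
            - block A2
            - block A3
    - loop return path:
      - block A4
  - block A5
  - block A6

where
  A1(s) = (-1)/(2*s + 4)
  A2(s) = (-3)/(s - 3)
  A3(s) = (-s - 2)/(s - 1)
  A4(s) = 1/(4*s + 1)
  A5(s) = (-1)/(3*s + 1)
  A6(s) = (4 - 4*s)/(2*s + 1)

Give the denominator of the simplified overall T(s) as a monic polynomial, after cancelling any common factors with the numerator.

Step 1. combine A2, A3 in series = (3*s + 6)/(s^2 - 4*s + 3)
Step 2. feedback reduction of A1, (A2*A3) = (-s^2 + 4*s - 3)/(2*s^3 - 4*s^2 - 7*s + 18)
Step 3. close the feedback loop around [A1/(1-A1*(A2*A3))], A4 = (-4*s^3 + 15*s^2 - 8*s - 3)/(8*s^4 - 14*s^3 - 31*s^2 + 61*s + 21)
Step 4. cascade [[A1/(1-A1*(A2*A3))]/(1-[A1/(1-A1*(A2*A3))]*A4)], A5, A6 = (-16*s^4 + 76*s^3 - 92*s^2 + 20*s + 12)/(48*s^6 - 44*s^5 - 248*s^4 + 197*s^3 + 400*s^2 + 166*s + 21)
Step 4 gives the fully reduced T(s), with no common factor left to cancel. The denominator's leading coefficient is 48, so divide each of its coefficients by 48 to get the monic form.

Therefore the answer is s^6 - 11*s^5/12 - 31*s^4/6 + 197*s^3/48 + 25*s^2/3 + 83*s/24 + 7/16.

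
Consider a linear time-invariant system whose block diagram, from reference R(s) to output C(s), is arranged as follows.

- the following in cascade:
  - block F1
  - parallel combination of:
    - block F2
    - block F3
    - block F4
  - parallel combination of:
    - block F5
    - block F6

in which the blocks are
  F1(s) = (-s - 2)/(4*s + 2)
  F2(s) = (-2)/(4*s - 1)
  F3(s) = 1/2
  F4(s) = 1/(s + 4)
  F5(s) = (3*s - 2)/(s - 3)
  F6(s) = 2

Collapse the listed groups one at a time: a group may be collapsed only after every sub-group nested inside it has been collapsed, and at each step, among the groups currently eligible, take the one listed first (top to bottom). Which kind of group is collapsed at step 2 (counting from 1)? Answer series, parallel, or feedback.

(1) reduce the parallel group F2, F3, F4
(2) reduce the parallel group F5, F6
(3) cascade F1, (F2+F3+F4), (F5+F6)
Step 2: parallel.

Final answer: parallel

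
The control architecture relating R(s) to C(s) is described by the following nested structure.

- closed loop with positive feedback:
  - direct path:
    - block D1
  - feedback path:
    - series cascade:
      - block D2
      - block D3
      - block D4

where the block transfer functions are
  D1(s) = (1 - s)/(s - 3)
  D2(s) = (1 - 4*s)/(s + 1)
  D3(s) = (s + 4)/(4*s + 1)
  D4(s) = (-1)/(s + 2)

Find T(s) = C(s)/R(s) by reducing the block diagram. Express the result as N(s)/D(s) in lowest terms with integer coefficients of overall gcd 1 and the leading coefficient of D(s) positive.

Step 1: reduce the series chain D2, D3, D4, giving (4*s^2 + 15*s - 4)/(4*s^3 + 13*s^2 + 11*s + 2)
Step 2: feedback reduction of D1, (D2*D3*D4); the result is T(s) itself (integer coefficients, no common factor, positive leading denominator coefficient)

Final answer: (-4*s^4 - 9*s^3 + 2*s^2 + 9*s + 2)/(4*s^4 + 5*s^3 - 17*s^2 - 50*s - 2)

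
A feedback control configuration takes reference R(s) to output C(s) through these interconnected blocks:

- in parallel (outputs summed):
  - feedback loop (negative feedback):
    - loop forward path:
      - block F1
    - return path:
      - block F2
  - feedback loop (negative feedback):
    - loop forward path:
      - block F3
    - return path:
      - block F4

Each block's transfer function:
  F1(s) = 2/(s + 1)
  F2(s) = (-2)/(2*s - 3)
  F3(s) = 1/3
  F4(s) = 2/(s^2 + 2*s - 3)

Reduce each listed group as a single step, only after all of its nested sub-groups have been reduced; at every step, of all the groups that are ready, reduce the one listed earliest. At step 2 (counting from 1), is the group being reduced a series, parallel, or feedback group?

1. reduce the feedback loop with forward F1 and return F2
2. close the feedback loop around F3, F4
3. reduce the parallel group [F1/(1+F1*F2)], [F3/(1+F3*F4)]
The group at step 2 is a feedback group.

Answer: feedback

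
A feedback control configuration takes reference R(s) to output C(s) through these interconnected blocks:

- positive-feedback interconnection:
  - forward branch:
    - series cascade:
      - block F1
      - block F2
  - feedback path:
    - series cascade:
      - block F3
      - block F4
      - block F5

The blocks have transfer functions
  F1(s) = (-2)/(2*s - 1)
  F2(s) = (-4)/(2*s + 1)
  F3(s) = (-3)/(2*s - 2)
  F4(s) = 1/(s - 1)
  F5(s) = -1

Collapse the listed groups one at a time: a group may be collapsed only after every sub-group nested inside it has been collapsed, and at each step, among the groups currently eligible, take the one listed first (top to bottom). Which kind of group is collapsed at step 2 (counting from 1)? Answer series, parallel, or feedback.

The answer is series.

Reasoning:
Step 1: multiply F1, F2 (series)
Step 2: series reduction of F3, F4, F5
Step 3: apply the feedback formula to (F1*F2), (F3*F4*F5)
Step 2 collapses a series group.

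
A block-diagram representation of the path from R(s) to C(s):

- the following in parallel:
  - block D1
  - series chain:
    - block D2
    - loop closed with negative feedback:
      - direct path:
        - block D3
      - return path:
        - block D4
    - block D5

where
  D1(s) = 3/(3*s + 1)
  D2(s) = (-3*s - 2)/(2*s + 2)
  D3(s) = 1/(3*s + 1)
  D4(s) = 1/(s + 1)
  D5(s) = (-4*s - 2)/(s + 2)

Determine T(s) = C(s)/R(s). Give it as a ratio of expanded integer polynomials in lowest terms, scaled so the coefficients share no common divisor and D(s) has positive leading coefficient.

[1] close the feedback loop around D3, D4: (s + 1)/(3*s^2 + 4*s + 2)
[2] multiply D2, [D3/(1+D3*D4)], D5 (series): (6*s^2 + 7*s + 2)/(3*s^3 + 10*s^2 + 10*s + 4)
[3] parallel reduction of D1, (D2*[D3/(1+D3*D4)]*D5), giving the overall T(s)

Answer: (27*s^3 + 57*s^2 + 43*s + 14)/(9*s^4 + 33*s^3 + 40*s^2 + 22*s + 4)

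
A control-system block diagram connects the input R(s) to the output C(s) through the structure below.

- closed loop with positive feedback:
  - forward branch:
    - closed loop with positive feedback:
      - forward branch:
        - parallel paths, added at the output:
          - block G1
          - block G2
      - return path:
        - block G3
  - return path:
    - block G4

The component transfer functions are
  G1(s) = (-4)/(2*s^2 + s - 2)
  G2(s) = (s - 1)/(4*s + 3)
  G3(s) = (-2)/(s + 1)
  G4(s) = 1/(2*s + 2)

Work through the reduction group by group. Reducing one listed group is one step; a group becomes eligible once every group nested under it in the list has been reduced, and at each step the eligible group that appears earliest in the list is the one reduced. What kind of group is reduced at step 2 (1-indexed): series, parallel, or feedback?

Answer: feedback

Working:
(1) combine G1, G2 in parallel
(2) reduce the feedback loop with forward (G1+G2) and return G3
(3) feedback reduction of [(G1+G2)/(1-(G1+G2)*G3)], G4
Step 2 collapses a feedback group.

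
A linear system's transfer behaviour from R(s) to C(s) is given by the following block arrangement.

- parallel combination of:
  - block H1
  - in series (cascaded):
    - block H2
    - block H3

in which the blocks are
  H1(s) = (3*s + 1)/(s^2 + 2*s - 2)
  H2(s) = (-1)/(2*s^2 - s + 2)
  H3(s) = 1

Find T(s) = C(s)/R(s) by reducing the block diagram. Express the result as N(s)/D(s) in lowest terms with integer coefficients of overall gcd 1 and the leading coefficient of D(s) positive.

Answer: (6*s^3 - 2*s^2 + 3*s + 4)/(2*s^4 + 3*s^3 - 4*s^2 + 6*s - 4)

Working:
Step 1 - combine H2, H3 in series gives (-1)/(2*s^2 - s + 2)
Step 2 - combine H1, (H2*H3) in parallel: this yields T(s), and no further normalization is needed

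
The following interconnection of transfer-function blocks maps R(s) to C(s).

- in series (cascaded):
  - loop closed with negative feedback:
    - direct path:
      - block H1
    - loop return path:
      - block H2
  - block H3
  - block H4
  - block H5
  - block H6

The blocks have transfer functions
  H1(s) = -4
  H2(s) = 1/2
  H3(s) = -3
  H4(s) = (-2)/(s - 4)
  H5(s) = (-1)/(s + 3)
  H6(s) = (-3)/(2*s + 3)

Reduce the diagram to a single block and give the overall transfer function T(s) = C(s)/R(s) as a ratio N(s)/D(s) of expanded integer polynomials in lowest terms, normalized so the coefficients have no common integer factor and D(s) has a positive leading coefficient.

Step 1. close the feedback loop around H1, H2 gives 4
Step 2. combine [H1/(1+H1*H2)], H3, H4, H5, H6 in series, giving the overall T(s)

Answer: 72/(2*s^3 + s^2 - 27*s - 36)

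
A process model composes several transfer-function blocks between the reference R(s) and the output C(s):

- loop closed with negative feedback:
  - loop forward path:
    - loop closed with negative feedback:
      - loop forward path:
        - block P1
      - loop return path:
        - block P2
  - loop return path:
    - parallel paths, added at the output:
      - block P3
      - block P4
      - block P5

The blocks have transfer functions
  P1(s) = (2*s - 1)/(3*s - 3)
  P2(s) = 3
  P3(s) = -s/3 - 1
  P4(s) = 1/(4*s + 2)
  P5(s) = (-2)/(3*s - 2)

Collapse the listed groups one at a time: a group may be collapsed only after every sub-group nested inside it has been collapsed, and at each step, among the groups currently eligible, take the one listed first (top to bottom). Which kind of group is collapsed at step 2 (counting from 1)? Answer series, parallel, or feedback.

Answer: parallel

Working:
(1) apply the feedback formula to P1, P2
(2) reduce the parallel group P3, P4, P5
(3) apply the feedback formula to [P1/(1+P1*P2)], (P3+P4+P5)
Step 2 collapses a parallel group.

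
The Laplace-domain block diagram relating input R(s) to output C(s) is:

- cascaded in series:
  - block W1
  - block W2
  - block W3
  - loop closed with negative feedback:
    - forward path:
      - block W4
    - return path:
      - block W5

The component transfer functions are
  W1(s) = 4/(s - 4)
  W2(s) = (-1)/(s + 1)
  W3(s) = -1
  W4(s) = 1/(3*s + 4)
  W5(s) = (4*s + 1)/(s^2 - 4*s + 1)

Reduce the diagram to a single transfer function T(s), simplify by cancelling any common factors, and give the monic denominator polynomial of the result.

[1] close the feedback loop around W4, W5 = (s^2 - 4*s + 1)/(3*s^3 - 8*s^2 - 9*s + 5)
[2] reduce the series chain W1, W2, W3, [W4/(1+W4*W5)] = (4*s^2 - 16*s + 4)/(3*s^5 - 17*s^4 + 3*s^3 + 64*s^2 + 21*s - 20)
No further cancellation is possible in the step-2 result, so that is T(s). Its denominator becomes monic after dividing by the leading coefficient 3.

Hence the answer: s^5 - 17*s^4/3 + s^3 + 64*s^2/3 + 7*s - 20/3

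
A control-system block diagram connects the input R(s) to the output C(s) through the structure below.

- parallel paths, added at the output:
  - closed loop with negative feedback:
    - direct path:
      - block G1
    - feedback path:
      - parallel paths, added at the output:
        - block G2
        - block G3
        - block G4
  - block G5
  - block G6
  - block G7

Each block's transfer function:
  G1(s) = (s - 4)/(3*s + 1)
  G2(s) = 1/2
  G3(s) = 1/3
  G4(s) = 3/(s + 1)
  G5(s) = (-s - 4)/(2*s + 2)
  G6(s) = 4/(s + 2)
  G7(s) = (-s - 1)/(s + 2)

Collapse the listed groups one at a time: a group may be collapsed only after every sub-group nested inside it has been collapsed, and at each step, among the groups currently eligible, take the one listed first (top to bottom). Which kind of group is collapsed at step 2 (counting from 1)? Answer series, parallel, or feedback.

Answer: feedback

Working:
[1] parallel reduction of G2, G3, G4
[2] collapse the loop (G1 forward, (G2+G3+G4) return)
[3] sum the parallel branches [G1/(1+G1*(G2+G3+G4))], G5, G6, G7
Step 2 collapses a feedback group.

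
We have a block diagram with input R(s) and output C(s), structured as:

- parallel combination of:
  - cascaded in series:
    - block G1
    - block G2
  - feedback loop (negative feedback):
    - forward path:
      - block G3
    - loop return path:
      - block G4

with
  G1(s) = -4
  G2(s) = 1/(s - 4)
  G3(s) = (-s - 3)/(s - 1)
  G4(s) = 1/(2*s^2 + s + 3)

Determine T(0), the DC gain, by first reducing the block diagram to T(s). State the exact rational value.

Step 1 - cascade G1, G2; result (-4)/(s - 4)
Step 2 - reduce the feedback loop with forward G3 and return G4; result (-2*s^3 - 7*s^2 - 6*s - 9)/(2*s^3 - s^2 + s - 6)
Step 3 - parallel reduction of (G1*G2), [G3/(1+G3*G4)]; result (-2*s^4 - 7*s^3 + 26*s^2 + 11*s + 60)/(2*s^4 - 9*s^3 + 5*s^2 - 10*s + 24)
DC gain: substitute s = 0 into T(s) from step 3: T(0) = 60/24 = 5/2.

Hence the answer: 5/2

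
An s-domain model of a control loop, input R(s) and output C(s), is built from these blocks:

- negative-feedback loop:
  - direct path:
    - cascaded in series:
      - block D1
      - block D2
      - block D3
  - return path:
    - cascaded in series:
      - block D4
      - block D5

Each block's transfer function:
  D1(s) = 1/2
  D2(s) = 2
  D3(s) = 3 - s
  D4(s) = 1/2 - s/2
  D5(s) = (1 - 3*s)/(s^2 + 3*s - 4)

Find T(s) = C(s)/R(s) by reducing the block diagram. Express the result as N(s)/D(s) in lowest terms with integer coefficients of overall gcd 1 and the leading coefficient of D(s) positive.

Reducing step by step:

1. multiply D1, D2, D3 (series), giving 3 - s
2. series reduction of D4, D5, giving (3*s - 1)/(2*s + 8)
3. reduce the feedback loop with forward (D1*D2*D3) and return (D4*D5), giving the overall T(s)

Answer: (2*s^2 + 2*s - 24)/(3*s^2 - 12*s - 5)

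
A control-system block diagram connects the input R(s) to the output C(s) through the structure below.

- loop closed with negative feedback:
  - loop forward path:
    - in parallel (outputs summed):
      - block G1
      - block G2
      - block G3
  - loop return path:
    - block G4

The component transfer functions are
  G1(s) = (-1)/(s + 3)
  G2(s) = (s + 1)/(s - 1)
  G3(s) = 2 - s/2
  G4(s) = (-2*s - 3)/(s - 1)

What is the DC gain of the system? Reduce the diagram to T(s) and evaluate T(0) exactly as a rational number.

Step 1. sum the parallel branches G1, G2, G3 = (-s^3 + 4*s^2 + 17*s - 4)/(2*s^2 + 4*s - 6)
Step 2. reduce the feedback loop with forward (G1+G2+G3) and return G4 = (-s^4 + 5*s^3 + 13*s^2 - 21*s + 4)/(2*s^4 - 3*s^3 - 44*s^2 - 53*s + 18)
Evaluating the step-2 result (the overall T(s)) at s = 0 gives T(0) = 4/18 = 2/9.

Final answer: 2/9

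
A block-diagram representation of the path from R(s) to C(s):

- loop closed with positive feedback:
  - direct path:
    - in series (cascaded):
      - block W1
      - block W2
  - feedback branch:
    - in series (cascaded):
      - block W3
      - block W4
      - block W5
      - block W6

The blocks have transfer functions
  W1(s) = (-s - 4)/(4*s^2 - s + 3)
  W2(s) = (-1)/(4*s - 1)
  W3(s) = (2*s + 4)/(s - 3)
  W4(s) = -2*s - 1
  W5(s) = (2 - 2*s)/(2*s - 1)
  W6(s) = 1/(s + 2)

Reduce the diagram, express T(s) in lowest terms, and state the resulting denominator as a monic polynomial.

Answer: s^5 - 4*s^4 + 61*s^3/16 - 149*s^2/32 + 5*s/2 + 7/32

Working:
(1) cascade W1, W2; result (s + 4)/(16*s^3 - 8*s^2 + 13*s - 3)
(2) cascade W3, W4, W5, W6; result (8*s^2 - 4*s - 4)/(2*s^2 - 7*s + 3)
(3) close the feedback loop around (W1*W2), (W3*W4*W5*W6); result (2*s^3 + s^2 - 25*s + 12)/(32*s^5 - 128*s^4 + 122*s^3 - 149*s^2 + 80*s + 7)
T(s) is the step-3 result (common factors already cancelled). Leading coefficient of the denominator: 32. Divide through by 32 for the monic polynomial.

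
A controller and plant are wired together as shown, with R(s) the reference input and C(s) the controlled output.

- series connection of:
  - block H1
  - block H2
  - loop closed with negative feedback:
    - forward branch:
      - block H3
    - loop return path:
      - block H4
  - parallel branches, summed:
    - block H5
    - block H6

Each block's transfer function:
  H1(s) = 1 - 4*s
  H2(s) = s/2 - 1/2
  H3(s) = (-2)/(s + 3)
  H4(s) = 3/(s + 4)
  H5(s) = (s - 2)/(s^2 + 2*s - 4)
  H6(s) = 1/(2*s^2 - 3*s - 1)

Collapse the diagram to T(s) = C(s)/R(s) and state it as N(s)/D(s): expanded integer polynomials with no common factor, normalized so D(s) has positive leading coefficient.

[1] reduce the feedback loop with forward H3 and return H4 -> (-2*s - 8)/(s^2 + 7*s + 6)
[2] reduce the parallel group H5, H6 -> (2*s^3 - 6*s^2 + 7*s - 2)/(2*s^4 + s^3 - 15*s^2 + 10*s + 4)
[3] multiply H1, H2, [H3/(1+H3*H4)], (H5+H6) (series): this yields T(s), and no further normalization is needed

Answer: (8*s^6 - 2*s^5 - 76*s^4 + 191*s^3 - 179*s^2 + 66*s - 8)/(2*s^6 + 15*s^5 + 4*s^4 - 89*s^3 - 16*s^2 + 88*s + 24)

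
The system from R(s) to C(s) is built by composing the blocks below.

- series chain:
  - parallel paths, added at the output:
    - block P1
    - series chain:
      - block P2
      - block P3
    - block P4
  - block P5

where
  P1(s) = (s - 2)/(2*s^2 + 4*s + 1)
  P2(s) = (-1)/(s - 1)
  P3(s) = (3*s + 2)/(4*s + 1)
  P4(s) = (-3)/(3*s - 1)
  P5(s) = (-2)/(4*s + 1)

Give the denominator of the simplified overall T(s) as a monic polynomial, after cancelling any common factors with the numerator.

Answer: s^6 + 7*s^5/6 - 23*s^4/16 - 7*s^3/8 + 5*s^2/96 + s/12 + 1/96

Working:
(1) series reduction of P2, P3 = (-3*s - 2)/(4*s^2 - 3*s - 1)
(2) parallel reduction of P1, (P2*P3), P4 = (-30*s^4 - 109*s^3 + 39*s^2 + 27*s + 3)/(24*s^5 + 22*s^4 - 40*s^3 - 11*s^2 + 4*s + 1)
(3) cascade (P1+(P2*P3)+P4), P5 = (60*s^4 + 218*s^3 - 78*s^2 - 54*s - 6)/(96*s^6 + 112*s^5 - 138*s^4 - 84*s^3 + 5*s^2 + 8*s + 1)
That last expression is T(s), already simplified. Scaling its denominator by 1/96 (the reciprocal of the leading coefficient) yields the monic denominator.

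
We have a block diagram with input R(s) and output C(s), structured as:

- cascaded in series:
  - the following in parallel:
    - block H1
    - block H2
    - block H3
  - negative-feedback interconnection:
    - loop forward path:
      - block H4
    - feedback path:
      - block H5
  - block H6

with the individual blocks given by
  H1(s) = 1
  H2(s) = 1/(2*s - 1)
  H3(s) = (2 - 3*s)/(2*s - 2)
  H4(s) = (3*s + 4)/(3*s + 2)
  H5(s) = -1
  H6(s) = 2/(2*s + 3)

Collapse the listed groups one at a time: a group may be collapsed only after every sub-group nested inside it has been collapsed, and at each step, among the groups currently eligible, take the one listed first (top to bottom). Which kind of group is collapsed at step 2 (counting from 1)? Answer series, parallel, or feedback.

Answer: feedback

Working:
Step 1 - add H1, H2, H3 (parallel)
Step 2 - apply the feedback formula to H4, H5
Step 3 - multiply (H1+H2+H3), [H4/(1+H4*H5)], H6 (series)
Step 2: feedback.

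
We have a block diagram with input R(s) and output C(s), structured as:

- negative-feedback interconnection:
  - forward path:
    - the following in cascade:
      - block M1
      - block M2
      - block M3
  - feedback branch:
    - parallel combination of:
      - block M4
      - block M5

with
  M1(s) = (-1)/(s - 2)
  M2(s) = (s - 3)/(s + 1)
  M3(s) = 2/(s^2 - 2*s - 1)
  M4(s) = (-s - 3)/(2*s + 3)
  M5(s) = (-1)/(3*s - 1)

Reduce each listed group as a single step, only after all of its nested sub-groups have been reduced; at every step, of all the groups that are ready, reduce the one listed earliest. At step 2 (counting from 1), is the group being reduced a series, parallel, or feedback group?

Answer: parallel

Working:
1. combine M1, M2, M3 in series
2. sum the parallel branches M4, M5
3. apply the feedback formula to (M1*M2*M3), (M4+M5)
The group at step 2 is a parallel group.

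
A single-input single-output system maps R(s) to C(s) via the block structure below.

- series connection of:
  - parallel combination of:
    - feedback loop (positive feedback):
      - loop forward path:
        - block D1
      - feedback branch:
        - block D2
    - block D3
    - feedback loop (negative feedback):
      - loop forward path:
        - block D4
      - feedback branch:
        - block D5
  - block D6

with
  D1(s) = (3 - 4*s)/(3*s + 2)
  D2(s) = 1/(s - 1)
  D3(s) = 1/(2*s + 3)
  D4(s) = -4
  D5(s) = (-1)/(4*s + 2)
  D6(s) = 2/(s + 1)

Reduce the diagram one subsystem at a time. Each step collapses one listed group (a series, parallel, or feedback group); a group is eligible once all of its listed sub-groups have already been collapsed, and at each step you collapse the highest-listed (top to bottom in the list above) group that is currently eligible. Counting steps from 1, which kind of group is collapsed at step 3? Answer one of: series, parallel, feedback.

Step 1: feedback reduction of D1, D2
Step 2: close the feedback loop around D4, D5
Step 3: parallel reduction of [D1/(1-D1*D2)], D3, [D4/(1+D4*D5)]
Step 4: reduce the series chain ([D1/(1-D1*D2)]+D3+[D4/(1+D4*D5)]), D6
At step 3 the group reduced is parallel.

Therefore the answer is parallel.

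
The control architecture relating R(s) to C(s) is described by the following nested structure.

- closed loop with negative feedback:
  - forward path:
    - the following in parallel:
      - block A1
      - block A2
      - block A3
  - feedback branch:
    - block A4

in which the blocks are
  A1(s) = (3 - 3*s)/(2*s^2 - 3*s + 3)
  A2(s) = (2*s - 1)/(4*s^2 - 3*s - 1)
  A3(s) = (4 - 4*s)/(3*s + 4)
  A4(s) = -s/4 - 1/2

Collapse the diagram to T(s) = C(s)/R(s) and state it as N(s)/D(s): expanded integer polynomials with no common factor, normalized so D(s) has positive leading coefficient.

Reducing step by step:

Step 1. combine A1, A2, A3 in parallel -> (-32*s^5 + 80*s^4 - 141*s^3 + 161*s^2 - 18*s - 36)/(24*s^5 - 22*s^4 - 15*s^3 + 58*s^2 - 33*s - 12)
Step 2. feedback reduction of (A1+A2+A3), A4, giving the overall T(s)

Answer: (-128*s^5 + 320*s^4 - 564*s^3 + 644*s^2 - 72*s - 144)/(32*s^6 + 80*s^5 - 107*s^4 + 61*s^3 - 72*s^2 - 60*s + 24)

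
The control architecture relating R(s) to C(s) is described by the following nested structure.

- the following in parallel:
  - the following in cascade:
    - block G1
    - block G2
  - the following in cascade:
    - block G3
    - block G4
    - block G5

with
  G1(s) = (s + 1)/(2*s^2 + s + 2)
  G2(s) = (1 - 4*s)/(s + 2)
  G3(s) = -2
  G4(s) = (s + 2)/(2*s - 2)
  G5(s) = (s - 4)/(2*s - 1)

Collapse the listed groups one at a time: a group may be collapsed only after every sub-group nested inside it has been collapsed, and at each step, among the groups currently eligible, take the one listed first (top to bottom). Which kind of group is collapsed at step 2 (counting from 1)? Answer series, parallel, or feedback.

Answer: series

Working:
Step 1 - series reduction of G1, G2
Step 2 - reduce the series chain G3, G4, G5
Step 3 - parallel reduction of (G1*G2), (G3*G4*G5)
The group at step 2 is a series group.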